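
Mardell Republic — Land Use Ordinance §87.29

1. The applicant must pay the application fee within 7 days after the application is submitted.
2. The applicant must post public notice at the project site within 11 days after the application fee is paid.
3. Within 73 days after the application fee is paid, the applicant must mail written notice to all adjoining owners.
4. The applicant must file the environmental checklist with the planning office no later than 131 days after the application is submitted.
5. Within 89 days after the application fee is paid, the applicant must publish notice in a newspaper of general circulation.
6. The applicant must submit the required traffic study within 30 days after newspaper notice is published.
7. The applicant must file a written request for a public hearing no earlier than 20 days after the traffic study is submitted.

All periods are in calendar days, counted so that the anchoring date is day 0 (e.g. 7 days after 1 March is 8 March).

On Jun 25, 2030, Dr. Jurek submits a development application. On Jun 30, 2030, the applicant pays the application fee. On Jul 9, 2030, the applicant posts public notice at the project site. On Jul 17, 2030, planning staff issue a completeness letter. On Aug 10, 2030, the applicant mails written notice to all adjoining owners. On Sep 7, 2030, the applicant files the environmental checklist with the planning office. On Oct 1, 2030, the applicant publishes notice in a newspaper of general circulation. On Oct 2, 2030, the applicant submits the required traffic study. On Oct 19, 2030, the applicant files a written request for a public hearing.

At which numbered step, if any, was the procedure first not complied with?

Step 5

Step 1 — counting 7 days from Jun 25, 2030 (when the application is submitted) gives a deadline of Jul 2, 2030; done Jun 30, 2030 — timely.
Step 2 — counting 11 days from Jun 30, 2030 (when the application fee is paid) gives a deadline of Jul 11, 2030; done Jul 9, 2030 — timely.
Step 3 — counting 73 days from Jun 30, 2030 (when the application fee is paid) gives a deadline of Sep 11, 2030; done Aug 10, 2030 — timely.
Step 4 — counting 131 days from Jun 25, 2030 (when the application is submitted) gives a deadline of Nov 3, 2030; completed Sep 7, 2030, before the deadline.
Step 5 — counting 89 days from Jun 30, 2030 (when the application fee is paid) gives a deadline of Sep 27, 2030; Oct 1, 2030 misses that deadline by 4 days.
The procedure was therefore not followed at step 5.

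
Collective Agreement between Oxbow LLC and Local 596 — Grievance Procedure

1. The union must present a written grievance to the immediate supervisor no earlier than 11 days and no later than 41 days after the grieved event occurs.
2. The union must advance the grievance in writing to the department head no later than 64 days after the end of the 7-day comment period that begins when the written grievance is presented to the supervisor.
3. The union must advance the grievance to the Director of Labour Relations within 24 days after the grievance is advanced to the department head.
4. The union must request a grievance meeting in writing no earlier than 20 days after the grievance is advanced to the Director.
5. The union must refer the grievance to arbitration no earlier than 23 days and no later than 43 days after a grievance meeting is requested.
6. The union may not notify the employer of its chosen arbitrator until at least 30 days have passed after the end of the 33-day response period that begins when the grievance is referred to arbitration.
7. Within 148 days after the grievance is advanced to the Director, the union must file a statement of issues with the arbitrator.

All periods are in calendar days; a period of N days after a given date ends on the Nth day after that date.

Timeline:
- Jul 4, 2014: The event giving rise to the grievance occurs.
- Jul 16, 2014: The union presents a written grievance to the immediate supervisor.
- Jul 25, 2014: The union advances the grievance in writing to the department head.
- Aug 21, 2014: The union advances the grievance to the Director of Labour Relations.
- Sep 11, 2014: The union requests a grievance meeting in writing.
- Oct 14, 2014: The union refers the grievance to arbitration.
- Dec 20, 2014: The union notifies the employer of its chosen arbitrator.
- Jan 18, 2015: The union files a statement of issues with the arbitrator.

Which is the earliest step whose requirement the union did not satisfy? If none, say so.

Step 1: the window is 11–41 days after Jul 4, 2014 (when the grieved event occurs), so Jul 15, 2014 through Aug 14, 2014; Jul 16, 2014 falls inside that range.
Step 2: 64 days after Jul 23, 2014 (end of the 7-day comment period, which began when the written grievance is presented to the supervisor on Jul 16, 2014) is Sep 25, 2014; done Jul 25, 2014 — timely.
Step 3: 24 days after Jul 25, 2014 (when the grievance is advanced to the department head) is Aug 18, 2014; not done until Aug 21, 2014, 3 days after the deadline.
That is the first point of non-compliance.

Step 3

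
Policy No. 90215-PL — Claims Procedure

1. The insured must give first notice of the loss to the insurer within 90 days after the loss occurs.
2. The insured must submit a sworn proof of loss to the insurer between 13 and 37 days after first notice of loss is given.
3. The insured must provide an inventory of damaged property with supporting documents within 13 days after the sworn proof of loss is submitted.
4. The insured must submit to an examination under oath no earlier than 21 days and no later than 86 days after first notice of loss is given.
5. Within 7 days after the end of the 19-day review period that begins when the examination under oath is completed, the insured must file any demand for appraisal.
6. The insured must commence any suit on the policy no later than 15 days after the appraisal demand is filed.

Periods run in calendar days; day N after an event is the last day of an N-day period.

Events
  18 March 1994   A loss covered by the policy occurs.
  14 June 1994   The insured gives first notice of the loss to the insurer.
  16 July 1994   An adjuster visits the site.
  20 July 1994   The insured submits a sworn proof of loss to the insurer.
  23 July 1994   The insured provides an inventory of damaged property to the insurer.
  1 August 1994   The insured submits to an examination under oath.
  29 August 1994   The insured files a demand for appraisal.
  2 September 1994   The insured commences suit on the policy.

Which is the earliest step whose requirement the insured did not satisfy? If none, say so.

Step 5

Step 1 — counting 90 days from 18 March 1994 (when the loss occurs) gives a deadline of 16 June 1994; done 14 June 1994 — timely.
Step 2 — 13 and 37 days from 14 June 1994 (when first notice of loss is given) are 27 June 1994 and 21 July 1994 respectively; done 20 July 1994, which is between those dates.
Step 3 — counting 13 days from 20 July 1994 (when the sworn proof of loss is submitted) gives a deadline of 2 August 1994; 23 July 1994 is within that limit.
Step 4 — 21 and 86 days from 14 June 1994 (when first notice of loss is given) are 5 July 1994 and 8 September 1994 respectively; 1 August 1994 falls inside that range.
Step 5 — counting 7 days from 20 August 1994 (end of the 19-day review period, which began when the examination under oath is completed on 1 August 1994) gives a deadline of 27 August 1994; not done until 29 August 1994, 2 days after the deadline.
Later steps need not be reached.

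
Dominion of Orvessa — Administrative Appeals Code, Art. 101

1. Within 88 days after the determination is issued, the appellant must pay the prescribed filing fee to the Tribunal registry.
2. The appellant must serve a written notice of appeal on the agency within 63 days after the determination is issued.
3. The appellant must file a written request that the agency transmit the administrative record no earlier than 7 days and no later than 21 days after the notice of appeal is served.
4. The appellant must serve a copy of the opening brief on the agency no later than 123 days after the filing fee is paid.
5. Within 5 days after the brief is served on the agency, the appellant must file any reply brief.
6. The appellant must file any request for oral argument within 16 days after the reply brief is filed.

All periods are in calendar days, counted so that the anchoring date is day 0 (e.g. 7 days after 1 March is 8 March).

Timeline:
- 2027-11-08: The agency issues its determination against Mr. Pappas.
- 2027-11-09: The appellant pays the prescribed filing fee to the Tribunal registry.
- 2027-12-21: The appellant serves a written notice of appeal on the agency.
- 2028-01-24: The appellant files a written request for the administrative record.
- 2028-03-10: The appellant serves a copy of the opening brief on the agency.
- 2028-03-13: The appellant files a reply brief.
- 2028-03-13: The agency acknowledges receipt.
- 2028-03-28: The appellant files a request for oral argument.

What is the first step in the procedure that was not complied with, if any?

Step 3

Step 1 — counting 88 days from 2027-11-08 (when the determination is issued) gives a deadline of 2028-02-04; 2027-11-09 is within that limit.
Step 2 — counting 63 days from 2027-11-08 (when the determination is issued) gives a deadline of 2028-01-10; completed 2027-12-21, before the deadline.
Step 3 — 7 and 21 days from 2027-12-21 (when the notice of appeal is served) are 2027-12-28 and 2028-01-11 respectively; 2028-01-24 is 13 days past the end of the window.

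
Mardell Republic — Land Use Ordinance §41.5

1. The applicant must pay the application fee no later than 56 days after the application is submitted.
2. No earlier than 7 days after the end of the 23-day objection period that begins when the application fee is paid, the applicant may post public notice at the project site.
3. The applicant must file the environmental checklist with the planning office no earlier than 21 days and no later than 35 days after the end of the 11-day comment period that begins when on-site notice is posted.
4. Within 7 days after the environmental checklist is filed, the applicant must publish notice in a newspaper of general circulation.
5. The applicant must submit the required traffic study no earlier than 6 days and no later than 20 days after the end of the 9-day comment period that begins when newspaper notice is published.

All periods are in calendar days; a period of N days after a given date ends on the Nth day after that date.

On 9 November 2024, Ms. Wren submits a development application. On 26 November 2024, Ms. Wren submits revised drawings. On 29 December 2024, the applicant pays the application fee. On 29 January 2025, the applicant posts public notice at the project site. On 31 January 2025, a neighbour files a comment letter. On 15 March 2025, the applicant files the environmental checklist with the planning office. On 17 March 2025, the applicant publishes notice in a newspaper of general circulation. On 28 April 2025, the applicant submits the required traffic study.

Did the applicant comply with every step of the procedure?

Step 1: 56 days after 9 November 2024 (when the application is submitted) is 4 January 2025; done 29 December 2024 — timely.
Step 2: the earliest permitted date is 7 days after 21 January 2025 (end of the 23-day objection period, which began when the application fee is paid on 29 December 2024), i.e. 28 January 2025; 29 January 2025 is on or after that date.
Step 3: the window is 21–35 days after 9 February 2025 (end of the 11-day comment period, which began when on-site notice is posted on 29 January 2025), so 2 March 2025 through 16 March 2025; done 15 March 2025 — within the window.
Step 4: 7 days after 15 March 2025 (when the environmental checklist is filed) is 22 March 2025; done 17 March 2025 — timely.
Step 5: the window is 6–20 days after 26 March 2025 (end of the 9-day comment period, which began when newspaper notice is published on 17 March 2025), so 1 April 2025 through 15 April 2025; 28 April 2025 is 13 days past the end of the window.

No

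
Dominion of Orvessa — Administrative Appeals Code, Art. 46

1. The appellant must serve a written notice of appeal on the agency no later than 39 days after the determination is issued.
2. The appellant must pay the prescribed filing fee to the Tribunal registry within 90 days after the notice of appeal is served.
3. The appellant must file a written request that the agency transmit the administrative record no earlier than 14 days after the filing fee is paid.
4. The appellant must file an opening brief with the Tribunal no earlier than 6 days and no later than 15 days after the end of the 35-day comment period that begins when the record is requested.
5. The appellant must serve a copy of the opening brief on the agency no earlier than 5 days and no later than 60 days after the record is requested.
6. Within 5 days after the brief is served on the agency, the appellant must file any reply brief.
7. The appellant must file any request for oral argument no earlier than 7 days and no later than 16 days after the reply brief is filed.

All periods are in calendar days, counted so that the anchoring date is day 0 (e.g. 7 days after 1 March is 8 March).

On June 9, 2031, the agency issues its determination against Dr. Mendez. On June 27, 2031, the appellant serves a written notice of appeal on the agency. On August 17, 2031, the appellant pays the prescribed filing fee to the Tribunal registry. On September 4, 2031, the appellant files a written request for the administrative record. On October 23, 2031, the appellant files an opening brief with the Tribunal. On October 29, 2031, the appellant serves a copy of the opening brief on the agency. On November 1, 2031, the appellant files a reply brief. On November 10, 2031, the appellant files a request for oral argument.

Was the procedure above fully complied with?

Step 1: 39 days after June 9, 2031 (when the determination is issued) is July 18, 2031; completed June 27, 2031, before the deadline.
Step 2: 90 days after June 27, 2031 (when the notice of appeal is served) is September 25, 2031; done August 17, 2031 — timely.
Step 3: the earliest permitted date is 14 days after August 17, 2031 (when the filing fee is paid), i.e. August 31, 2031; September 4, 2031 is on or after that date.
Step 4: the window is 6–15 days after October 9, 2031 (end of the 35-day comment period, which began when the record is requested on September 4, 2031), so October 15, 2031 through October 24, 2031; done October 23, 2031 — within the window.
Step 5: the window is 5–60 days after September 4, 2031 (when the record is requested), so September 9, 2031 through November 3, 2031; done October 29, 2031, which is between those dates.
Step 6: 5 days after October 29, 2031 (when the brief is served on the agency) is November 3, 2031; November 1, 2031 is within that limit.
Step 7: the window is 7–16 days after November 1, 2031 (when the reply brief is filed), so November 8, 2031 through November 17, 2031; done November 10, 2031, which is between those dates.

Yes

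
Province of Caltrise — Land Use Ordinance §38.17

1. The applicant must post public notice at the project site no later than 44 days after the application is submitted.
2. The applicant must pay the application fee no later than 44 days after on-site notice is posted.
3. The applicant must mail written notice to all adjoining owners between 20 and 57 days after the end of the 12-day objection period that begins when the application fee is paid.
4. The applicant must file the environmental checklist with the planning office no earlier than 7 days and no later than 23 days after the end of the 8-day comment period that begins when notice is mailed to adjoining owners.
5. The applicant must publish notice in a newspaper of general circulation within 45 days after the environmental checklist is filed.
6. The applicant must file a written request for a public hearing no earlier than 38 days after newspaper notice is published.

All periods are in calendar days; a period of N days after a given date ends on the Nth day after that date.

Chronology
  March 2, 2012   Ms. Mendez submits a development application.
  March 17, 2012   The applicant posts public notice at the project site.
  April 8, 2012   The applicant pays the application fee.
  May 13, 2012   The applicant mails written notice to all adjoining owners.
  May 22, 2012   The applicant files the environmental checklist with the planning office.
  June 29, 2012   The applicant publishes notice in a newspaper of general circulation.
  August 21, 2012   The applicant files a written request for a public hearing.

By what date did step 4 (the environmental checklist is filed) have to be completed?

Notice is mailed to adjoining owners on May 13, 2012; the 8-day comment period therefore ends May 21, 2012, and step 4 runs from that date. The window is 7–23 days after May 21, 2012; it closes on June 13, 2012.

June 13, 2012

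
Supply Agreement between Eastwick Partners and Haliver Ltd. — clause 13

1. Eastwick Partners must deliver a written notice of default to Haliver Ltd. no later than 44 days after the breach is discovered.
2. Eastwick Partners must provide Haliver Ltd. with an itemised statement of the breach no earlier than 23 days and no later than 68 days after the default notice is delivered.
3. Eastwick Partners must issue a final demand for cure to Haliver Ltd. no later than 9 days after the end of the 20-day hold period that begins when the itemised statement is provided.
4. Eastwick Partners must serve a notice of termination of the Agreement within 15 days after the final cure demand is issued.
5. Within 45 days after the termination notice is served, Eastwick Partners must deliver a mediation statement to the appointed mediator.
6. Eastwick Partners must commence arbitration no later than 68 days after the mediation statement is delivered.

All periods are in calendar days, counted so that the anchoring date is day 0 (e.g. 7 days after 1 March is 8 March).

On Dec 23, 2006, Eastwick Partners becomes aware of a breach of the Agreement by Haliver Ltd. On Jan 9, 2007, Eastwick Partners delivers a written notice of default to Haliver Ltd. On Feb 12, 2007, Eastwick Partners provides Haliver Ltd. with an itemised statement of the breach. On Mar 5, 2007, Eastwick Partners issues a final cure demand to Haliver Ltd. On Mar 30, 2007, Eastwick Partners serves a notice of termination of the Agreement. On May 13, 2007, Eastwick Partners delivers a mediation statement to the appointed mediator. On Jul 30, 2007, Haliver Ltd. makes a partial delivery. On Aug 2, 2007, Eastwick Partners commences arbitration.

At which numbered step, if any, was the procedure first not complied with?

Step 4

Step 1: 44 days after Dec 23, 2006 (when the breach is discovered) is Feb 5, 2007; completed Jan 9, 2007, before the deadline.
Step 2: the window is 23–68 days after Jan 9, 2007 (when the default notice is delivered), so Feb 1, 2007 through Mar 18, 2007; done Feb 12, 2007 — within the window.
Step 3: 9 days after Mar 4, 2007 (end of the 20-day hold period, which began when the itemised statement is provided on Feb 12, 2007) is Mar 13, 2007; completed Mar 5, 2007, before the deadline.
Step 4: 15 days after Mar 5, 2007 (when the final cure demand is issued) is Mar 20, 2007; done Mar 30, 2007 — 10 days late.
No need to go further; step 4 was not satisfied.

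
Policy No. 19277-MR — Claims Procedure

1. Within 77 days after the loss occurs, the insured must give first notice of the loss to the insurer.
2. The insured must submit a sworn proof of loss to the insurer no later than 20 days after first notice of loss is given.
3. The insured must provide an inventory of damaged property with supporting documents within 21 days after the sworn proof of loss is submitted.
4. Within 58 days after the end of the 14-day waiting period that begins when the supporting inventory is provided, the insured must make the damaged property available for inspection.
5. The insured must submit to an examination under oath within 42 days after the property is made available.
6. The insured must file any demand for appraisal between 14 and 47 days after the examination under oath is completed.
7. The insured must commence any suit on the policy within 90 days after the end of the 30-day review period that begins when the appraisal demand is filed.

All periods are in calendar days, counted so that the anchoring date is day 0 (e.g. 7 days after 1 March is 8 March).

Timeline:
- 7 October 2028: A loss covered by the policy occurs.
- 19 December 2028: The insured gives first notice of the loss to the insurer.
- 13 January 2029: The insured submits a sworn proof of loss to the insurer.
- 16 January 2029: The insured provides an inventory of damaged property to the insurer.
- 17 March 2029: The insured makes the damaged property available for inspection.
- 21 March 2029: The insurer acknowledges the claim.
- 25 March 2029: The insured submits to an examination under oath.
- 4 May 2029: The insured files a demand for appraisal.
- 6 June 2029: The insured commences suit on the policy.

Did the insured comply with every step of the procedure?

No

Step 1 — counting 77 days from 7 October 2028 (when the loss occurs) gives a deadline of 23 December 2028; 19 December 2028 is within that limit.
Step 2 — counting 20 days from 19 December 2028 (when first notice of loss is given) gives a deadline of 8 January 2029; not done until 13 January 2029, 5 days after the deadline.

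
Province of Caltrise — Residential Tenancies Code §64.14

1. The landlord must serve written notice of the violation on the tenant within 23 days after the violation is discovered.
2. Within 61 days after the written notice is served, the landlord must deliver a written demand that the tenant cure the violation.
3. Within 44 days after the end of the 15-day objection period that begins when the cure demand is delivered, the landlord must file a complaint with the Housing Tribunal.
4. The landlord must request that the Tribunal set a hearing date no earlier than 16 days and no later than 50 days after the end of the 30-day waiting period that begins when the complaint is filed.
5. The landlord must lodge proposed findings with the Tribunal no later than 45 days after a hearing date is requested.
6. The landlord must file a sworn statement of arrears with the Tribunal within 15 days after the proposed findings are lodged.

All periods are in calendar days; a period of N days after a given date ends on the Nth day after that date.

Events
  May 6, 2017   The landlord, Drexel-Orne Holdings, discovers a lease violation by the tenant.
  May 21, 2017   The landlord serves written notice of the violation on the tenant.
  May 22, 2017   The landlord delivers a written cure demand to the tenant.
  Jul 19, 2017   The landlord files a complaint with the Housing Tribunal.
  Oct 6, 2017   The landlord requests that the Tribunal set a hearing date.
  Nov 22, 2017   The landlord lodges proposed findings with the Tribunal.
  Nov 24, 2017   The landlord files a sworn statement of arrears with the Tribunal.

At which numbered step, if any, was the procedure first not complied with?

Step 5

Step 1 — counting 23 days from May 6, 2017 (when the violation is discovered) gives a deadline of May 29, 2017; May 21, 2017 is within that limit.
Step 2 — counting 61 days from May 21, 2017 (when the written notice is served) gives a deadline of Jul 21, 2017; completed May 22, 2017, before the deadline.
Step 3 — counting 44 days from Jun 6, 2017 (end of the 15-day objection period, which began when the cure demand is delivered on May 22, 2017) gives a deadline of Jul 20, 2017; done Jul 19, 2017 — timely.
Step 4 — 16 and 50 days from Aug 18, 2017 (end of the 30-day waiting period, which began when the complaint is filed on Jul 19, 2017) are Sep 3, 2017 and Oct 7, 2017 respectively; done Oct 6, 2017, which is between those dates.
Step 5 — counting 45 days from Oct 6, 2017 (when a hearing date is requested) gives a deadline of Nov 20, 2017; Nov 22, 2017 misses that deadline by 2 days.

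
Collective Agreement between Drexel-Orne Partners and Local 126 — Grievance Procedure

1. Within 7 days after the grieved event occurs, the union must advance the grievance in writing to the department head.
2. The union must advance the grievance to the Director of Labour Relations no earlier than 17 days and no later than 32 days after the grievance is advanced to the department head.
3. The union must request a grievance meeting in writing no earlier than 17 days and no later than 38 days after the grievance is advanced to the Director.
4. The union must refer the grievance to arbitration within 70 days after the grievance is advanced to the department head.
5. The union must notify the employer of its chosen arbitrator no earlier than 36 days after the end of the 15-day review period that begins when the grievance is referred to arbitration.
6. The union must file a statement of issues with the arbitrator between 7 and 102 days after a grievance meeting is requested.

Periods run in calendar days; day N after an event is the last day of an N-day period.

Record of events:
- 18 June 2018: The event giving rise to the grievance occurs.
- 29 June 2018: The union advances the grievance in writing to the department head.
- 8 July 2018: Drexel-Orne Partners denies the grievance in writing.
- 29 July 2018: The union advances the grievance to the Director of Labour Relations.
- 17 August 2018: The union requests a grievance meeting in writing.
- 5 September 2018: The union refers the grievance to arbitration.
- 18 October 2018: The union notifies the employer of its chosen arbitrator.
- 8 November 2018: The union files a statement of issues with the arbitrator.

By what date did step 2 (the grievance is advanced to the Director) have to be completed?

31 July 2018

Step 2 runs from 29 June 2018, when the grievance is advanced to the department head. The window is 17–32 days after 29 June 2018; it closes on 31 July 2018.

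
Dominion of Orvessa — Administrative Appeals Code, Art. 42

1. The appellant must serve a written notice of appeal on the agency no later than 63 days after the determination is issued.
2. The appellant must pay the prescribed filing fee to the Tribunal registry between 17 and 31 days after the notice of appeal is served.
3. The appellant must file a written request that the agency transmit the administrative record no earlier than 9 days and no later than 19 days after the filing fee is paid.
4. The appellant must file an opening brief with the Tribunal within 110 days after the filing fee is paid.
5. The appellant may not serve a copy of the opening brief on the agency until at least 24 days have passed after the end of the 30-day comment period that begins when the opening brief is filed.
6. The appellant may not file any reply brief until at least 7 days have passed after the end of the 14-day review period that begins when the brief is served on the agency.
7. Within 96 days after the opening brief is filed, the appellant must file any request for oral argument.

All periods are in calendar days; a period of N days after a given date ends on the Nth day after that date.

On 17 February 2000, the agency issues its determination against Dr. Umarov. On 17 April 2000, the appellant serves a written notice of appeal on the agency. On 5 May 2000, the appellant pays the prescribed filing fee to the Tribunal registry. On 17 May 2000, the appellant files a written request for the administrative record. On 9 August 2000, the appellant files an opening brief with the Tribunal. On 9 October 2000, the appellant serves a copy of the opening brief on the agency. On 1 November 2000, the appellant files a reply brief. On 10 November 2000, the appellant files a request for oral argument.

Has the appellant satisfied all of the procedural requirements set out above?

Step 1 — counting 63 days from 17 February 2000 (when the determination is issued) gives a deadline of 20 April 2000; 17 April 2000 is within that limit.
Step 2 — 17 and 31 days from 17 April 2000 (when the notice of appeal is served) are 4 May 2000 and 18 May 2000 respectively; done 5 May 2000, which is between those dates.
Step 3 — 9 and 19 days from 5 May 2000 (when the filing fee is paid) are 14 May 2000 and 24 May 2000 respectively; 17 May 2000 falls inside that range.
Step 4 — counting 110 days from 5 May 2000 (when the filing fee is paid) gives a deadline of 23 August 2000; 9 August 2000 is within that limit.
Step 5 — must wait 24 days from 8 September 2000 (end of the 30-day comment period, which began when the opening brief is filed on 9 August 2000), so not before 2 October 2000; done 9 October 2000 — permitted.
Step 6 — must wait 7 days from 23 October 2000 (end of the 14-day review period, which began when the brief is served on the agency on 9 October 2000), so not before 30 October 2000; done 1 November 2000, after the minimum wait.
Step 7 — counting 96 days from 9 August 2000 (when the opening brief is filed) gives a deadline of 13 November 2000; done 10 November 2000 — timely.

Yes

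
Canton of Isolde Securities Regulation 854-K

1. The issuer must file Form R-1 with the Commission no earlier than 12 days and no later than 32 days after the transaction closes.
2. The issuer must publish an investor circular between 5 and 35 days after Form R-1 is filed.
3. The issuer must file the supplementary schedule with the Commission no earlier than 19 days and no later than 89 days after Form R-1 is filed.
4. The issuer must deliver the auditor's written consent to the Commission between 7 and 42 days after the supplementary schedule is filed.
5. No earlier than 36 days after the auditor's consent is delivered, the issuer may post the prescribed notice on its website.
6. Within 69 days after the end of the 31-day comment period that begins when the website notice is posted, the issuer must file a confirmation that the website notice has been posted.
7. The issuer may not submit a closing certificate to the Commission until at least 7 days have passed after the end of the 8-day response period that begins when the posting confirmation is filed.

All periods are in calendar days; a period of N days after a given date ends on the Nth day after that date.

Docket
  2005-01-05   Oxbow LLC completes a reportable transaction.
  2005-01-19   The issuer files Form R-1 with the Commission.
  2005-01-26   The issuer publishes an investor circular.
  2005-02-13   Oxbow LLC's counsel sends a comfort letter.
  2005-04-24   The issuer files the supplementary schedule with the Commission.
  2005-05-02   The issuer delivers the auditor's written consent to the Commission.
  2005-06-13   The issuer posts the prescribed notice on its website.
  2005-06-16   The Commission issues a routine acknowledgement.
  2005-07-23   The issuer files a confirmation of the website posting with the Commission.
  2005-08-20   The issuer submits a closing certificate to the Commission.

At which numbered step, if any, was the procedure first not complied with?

(1) the permitted window runs from 2005-01-05 + 12 = 2005-01-17 to 2005-01-05 + 32 = 2005-02-06; done 2005-01-19, which is between those dates.
(2) the permitted window runs from 2005-01-19 + 5 = 2005-01-24 to 2005-01-19 + 35 = 2005-02-23; done 2005-01-26 — within the window.
(3) the permitted window runs from 2005-01-19 + 19 = 2005-02-07 to 2005-01-19 + 89 = 2005-04-18; 2005-04-24 is 6 days past the end of the window.
That is the first point of non-compliance.

Step 3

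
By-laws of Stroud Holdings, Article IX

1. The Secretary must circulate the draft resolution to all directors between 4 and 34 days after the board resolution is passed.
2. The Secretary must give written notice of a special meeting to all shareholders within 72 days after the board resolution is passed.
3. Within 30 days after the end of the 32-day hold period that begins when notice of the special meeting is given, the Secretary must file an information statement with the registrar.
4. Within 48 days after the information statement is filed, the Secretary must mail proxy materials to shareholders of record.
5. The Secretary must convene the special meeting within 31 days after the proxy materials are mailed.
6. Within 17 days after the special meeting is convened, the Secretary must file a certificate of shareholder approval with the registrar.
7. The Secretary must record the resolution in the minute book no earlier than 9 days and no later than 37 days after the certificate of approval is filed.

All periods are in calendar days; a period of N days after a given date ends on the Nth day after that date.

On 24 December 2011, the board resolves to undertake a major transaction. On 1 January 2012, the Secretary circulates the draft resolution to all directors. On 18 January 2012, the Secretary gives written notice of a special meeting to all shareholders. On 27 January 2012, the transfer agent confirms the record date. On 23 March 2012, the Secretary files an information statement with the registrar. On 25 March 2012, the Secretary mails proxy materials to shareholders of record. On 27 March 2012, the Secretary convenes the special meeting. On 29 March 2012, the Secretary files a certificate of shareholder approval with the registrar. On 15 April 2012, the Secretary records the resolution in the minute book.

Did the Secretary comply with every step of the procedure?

Step 1: the window is 4–34 days after 24 December 2011 (when the board resolution is passed), so 28 December 2011 through 27 January 2012; done 1 January 2012, which is between those dates.
Step 2: 72 days after 24 December 2011 (when the board resolution is passed) is 5 March 2012; 18 January 2012 is within that limit.
Step 3: 30 days after 19 February 2012 (end of the 32-day hold period, which began when notice of the special meeting is given on 18 January 2012) is 20 March 2012; 23 March 2012 misses that deadline by 3 days.
The procedure was therefore not followed at step 3.

No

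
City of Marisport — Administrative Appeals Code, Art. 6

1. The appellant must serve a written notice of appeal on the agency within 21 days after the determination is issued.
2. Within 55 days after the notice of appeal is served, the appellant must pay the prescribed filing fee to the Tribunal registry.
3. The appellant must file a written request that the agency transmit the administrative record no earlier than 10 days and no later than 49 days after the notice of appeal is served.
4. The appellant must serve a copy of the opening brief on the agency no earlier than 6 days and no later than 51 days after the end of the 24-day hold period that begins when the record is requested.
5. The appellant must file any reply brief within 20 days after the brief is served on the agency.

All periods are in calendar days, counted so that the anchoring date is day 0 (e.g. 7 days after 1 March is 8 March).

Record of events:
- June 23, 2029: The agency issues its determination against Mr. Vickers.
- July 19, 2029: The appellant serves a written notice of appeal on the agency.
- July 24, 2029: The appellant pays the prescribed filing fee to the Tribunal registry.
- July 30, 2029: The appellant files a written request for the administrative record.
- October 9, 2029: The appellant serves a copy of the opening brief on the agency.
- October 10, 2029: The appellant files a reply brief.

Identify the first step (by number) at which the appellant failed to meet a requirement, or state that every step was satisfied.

Step 1

Step 1 — counting 21 days from June 23, 2029 (when the determination is issued) gives a deadline of July 14, 2029; done July 19, 2029 — 5 days late.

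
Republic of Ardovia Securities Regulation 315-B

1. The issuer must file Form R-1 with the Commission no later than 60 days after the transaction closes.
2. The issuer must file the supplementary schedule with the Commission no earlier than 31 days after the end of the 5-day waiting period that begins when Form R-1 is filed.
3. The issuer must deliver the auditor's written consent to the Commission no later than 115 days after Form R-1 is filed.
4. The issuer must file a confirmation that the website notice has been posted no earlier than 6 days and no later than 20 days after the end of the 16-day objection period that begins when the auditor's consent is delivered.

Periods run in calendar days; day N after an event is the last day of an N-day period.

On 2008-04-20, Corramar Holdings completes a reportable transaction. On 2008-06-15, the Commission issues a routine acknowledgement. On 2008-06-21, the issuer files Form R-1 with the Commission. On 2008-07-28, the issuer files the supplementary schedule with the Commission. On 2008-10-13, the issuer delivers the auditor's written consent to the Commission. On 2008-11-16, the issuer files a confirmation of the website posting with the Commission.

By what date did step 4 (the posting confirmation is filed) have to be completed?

2008-11-18

The auditor's consent is delivered on 2008-10-13; the 16-day objection period therefore ends 2008-10-29, and step 4 runs from that date. The window is 6–20 days after 2008-10-29; it closes on 2008-11-18.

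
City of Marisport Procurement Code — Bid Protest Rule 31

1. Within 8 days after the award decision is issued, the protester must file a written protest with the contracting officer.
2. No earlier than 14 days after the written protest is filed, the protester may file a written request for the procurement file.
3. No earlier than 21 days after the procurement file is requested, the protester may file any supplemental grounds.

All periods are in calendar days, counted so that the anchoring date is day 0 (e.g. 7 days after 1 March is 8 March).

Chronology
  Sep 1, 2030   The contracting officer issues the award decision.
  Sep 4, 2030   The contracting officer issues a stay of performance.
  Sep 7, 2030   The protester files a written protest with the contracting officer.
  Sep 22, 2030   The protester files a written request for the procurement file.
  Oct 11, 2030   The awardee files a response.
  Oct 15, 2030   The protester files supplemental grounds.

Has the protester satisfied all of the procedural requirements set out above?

(1) due by Sep 1, 2030 + 8 days = Sep 9, 2030; Sep 7, 2030 is within that limit.
(2) permitted from Sep 7, 2030 + 14 days = Sep 21, 2030 onward; done Sep 22, 2030 — permitted.
(3) permitted from Sep 22, 2030 + 21 days = Oct 13, 2030 onward; done Oct 15, 2030, after the minimum wait.

Yes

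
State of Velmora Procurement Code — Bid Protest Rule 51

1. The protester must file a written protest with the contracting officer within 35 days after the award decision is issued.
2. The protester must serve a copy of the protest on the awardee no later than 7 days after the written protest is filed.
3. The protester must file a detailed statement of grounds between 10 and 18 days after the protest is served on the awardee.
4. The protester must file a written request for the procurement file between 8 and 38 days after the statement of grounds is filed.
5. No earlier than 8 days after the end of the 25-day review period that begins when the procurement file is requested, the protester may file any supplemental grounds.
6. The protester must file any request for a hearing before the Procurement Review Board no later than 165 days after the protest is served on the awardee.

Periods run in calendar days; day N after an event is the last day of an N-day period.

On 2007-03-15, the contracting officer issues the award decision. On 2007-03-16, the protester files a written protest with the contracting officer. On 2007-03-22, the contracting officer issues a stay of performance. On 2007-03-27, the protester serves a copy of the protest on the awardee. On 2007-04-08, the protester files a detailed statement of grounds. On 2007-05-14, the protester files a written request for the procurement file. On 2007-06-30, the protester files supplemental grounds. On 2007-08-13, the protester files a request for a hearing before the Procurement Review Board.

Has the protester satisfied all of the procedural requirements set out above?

No

(1) due by 2007-03-15 + 35 days = 2007-04-19; completed 2007-03-16, before the deadline.
(2) due by 2007-03-16 + 7 days = 2007-03-23; 2007-03-27 misses that deadline by 4 days.
The analysis stops there.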